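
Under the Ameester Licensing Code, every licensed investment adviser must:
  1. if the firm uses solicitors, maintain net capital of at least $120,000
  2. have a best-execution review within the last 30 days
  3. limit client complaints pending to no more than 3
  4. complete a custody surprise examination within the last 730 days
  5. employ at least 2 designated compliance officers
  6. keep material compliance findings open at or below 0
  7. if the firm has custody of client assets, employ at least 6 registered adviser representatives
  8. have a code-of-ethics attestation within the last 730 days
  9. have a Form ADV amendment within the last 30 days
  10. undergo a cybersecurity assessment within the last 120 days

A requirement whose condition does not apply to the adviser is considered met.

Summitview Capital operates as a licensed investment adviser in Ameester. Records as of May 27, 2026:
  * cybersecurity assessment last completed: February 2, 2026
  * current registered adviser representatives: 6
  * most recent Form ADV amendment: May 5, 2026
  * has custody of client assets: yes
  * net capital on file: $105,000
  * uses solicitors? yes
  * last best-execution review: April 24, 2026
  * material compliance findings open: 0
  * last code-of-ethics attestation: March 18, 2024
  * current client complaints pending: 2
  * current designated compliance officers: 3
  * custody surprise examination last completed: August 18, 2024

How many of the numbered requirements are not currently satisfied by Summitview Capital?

1. condition 'uses solicitors' holds; net capital $105,000 < $120,000 → not met
2. best-execution review 33 days ago vs limit 30 → not met
3. client complaints pending 2 ≤ 3 → met
4. custody surprise examination 647 days ago vs limit 730 → met
5. designated compliance officers 3 ≥ 2 → met
6. material compliance findings open 0 ≤ 0 → met
7. condition 'has custody of client assets' holds; registered adviser representatives 6 ≥ 6 → met
8. code-of-ethics attestation 800 days ago vs limit 730 → not met
9. Form ADV amendment 22 days ago vs limit 30 → met
10. cybersecurity assessment 114 days ago vs limit 120 → met
Not met: 3 of 10

3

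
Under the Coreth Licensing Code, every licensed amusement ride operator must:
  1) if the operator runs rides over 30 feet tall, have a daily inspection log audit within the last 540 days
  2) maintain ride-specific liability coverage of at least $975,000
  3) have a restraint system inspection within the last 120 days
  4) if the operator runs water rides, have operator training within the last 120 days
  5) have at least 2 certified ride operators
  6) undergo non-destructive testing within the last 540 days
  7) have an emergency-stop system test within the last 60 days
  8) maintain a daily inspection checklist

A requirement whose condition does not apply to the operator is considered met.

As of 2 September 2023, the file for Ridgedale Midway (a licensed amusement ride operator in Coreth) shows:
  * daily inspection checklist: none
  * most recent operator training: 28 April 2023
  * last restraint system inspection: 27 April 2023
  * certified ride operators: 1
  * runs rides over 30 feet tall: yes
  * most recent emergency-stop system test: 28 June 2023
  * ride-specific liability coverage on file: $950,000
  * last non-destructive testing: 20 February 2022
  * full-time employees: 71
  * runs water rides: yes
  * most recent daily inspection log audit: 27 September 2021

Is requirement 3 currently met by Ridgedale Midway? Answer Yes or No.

No

3. restraint system inspection 128 days ago vs limit 120 → not met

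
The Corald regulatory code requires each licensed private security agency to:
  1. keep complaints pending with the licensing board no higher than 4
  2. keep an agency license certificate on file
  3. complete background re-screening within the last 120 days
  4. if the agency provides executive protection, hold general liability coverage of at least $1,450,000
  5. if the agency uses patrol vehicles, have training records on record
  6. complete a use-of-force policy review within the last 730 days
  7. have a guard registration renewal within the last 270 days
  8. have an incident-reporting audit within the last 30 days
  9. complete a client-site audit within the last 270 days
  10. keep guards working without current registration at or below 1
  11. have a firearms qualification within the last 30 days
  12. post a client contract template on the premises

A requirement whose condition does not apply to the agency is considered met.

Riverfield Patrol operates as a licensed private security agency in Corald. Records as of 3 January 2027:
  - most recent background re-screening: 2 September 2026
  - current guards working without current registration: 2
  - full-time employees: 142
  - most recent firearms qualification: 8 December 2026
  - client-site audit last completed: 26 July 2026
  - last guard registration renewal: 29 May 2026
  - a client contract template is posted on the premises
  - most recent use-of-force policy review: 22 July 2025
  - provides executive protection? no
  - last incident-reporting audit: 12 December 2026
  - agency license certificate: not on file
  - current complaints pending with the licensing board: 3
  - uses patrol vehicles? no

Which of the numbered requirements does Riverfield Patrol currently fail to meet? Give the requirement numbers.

2, 3, 10

1. complaints pending with the licensing board 3 ≤ 4 → met
2. agency license certificate absent → not met
3. background re-screening 123 days ago vs limit 120 → not met
4. condition 'provides executive protection' does not hold → requirement n/a → met
5. condition 'uses patrol vehicles' does not hold → requirement n/a → met
6. use-of-force policy review 530 days ago vs limit 730 → met
7. guard registration renewal 219 days ago vs limit 270 → met
8. incident-reporting audit 22 days ago vs limit 30 → met
9. client-site audit 161 days ago vs limit 270 → met
10. guards working without current registration 2 > 1 → not met
11. firearms qualification 26 days ago vs limit 30 → met
12. client contract template present → met
Not met: 2, 3, 10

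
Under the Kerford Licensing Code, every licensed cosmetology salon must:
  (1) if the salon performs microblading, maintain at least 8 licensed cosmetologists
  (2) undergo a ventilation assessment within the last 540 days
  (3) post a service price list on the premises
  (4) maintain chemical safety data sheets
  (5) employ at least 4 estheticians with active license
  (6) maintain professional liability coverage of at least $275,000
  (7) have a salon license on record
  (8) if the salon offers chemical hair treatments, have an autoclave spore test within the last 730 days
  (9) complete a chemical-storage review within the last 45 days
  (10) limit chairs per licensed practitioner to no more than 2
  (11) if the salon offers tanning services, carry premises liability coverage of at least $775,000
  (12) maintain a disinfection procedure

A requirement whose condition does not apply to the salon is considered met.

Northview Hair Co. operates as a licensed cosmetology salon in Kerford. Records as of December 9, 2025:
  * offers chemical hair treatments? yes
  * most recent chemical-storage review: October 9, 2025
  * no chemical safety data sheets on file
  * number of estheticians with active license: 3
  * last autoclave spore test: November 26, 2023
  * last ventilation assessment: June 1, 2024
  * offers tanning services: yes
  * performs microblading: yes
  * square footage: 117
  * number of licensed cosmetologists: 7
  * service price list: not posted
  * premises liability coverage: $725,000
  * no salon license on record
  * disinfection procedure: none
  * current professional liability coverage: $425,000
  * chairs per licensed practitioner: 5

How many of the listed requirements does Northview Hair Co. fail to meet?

1. condition 'performs microblading' holds; licensed cosmetologists 7 < 8 → not met
2. ventilation assessment 556 days ago vs limit 540 → not met
3. service price list absent → not met
4. chemical safety data sheets absent → not met
5. estheticians with active license 3 < 4 → not met
6. professional liability coverage $425,000 ≥ $275,000 → met
7. salon license absent → not met
8. condition 'offers chemical hair treatments' holds; autoclave spore test 744 days ago vs limit 730 → not met
9. chemical-storage review 61 days ago vs limit 45 → not met
10. chairs per licensed practitioner 5 > 2 → not met
11. condition 'offers tanning services' holds; premises liability coverage $725,000 < $775,000 → not met
12. disinfection procedure absent → not met
Not met: 11 of 12

11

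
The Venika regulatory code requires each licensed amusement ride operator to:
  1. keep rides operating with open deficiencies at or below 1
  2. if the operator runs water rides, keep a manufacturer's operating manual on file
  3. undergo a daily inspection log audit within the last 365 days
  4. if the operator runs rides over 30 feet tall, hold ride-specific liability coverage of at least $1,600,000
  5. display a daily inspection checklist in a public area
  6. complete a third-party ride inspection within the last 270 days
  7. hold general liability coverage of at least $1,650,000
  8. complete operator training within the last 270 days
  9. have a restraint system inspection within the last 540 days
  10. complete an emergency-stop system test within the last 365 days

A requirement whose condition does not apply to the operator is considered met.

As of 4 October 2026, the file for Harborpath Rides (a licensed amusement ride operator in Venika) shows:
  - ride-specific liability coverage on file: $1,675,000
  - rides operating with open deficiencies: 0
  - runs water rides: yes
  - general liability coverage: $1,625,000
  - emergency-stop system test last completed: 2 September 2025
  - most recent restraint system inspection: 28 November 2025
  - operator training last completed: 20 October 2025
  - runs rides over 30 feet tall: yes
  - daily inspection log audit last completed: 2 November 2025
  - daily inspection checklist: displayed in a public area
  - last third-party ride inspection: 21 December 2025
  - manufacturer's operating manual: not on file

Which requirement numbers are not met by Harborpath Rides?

1. rides operating with open deficiencies 0 ≤ 1 → met
2. condition 'runs water rides' holds; manufacturer's operating manual absent → not met
3. daily inspection log audit 336 days ago vs limit 365 → met
4. condition 'runs rides over 30 feet tall' holds; ride-specific liability coverage $1,675,000 ≥ $1,600,000 → met
5. daily inspection checklist present → met
6. third-party ride inspection 287 days ago vs limit 270 → not met
7. general liability coverage $1,625,000 < $1,650,000 → not met
8. operator training 349 days ago vs limit 270 → not met
9. restraint system inspection 310 days ago vs limit 540 → met
10. emergency-stop system test 397 days ago vs limit 365 → not met
Not met: 2, 6, 7, 8, 10

2, 6, 7, 8, 10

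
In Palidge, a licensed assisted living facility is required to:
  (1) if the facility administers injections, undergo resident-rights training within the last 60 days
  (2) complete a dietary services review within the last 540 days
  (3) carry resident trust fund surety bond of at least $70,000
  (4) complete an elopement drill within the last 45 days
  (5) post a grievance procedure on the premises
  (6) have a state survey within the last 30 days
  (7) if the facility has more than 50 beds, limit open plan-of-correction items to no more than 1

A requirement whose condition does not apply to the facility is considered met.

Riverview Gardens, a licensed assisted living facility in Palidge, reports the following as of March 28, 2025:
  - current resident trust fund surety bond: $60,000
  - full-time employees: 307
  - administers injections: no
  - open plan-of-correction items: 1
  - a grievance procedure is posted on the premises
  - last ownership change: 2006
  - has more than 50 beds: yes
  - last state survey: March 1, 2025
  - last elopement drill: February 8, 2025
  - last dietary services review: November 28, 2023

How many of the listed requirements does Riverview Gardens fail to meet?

1. condition 'administers injections' does not hold → requirement n/a → met
2. dietary services review 486 days ago vs limit 540 → met
3. resident trust fund surety bond $60,000 < $70,000 → not met
4. elopement drill 48 days ago vs limit 45 → not met
5. grievance procedure present → met
6. state survey 27 days ago vs limit 30 → met
7. condition 'has more than 50 beds' holds; open plan-of-correction items 1 ≤ 1 → met
Not met: 2 of 7

2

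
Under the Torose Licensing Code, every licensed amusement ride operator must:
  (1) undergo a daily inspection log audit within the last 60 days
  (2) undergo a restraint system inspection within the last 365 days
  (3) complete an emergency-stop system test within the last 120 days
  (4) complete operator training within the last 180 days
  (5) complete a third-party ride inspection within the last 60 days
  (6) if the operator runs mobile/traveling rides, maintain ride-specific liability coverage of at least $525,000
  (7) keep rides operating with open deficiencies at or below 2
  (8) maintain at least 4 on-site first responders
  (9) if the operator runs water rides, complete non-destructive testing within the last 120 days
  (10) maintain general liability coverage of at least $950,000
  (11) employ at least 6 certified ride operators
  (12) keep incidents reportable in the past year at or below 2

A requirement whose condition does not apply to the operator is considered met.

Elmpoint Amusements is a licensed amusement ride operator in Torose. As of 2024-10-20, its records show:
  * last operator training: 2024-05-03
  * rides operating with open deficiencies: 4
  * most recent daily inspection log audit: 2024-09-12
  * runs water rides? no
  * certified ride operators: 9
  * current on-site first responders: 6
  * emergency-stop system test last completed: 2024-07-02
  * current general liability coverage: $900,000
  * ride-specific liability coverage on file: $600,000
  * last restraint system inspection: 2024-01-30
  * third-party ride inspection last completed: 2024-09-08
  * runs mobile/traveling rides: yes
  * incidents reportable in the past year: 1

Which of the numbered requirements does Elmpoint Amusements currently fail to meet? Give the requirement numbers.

1. daily inspection log audit 38 days ago vs limit 60 → met
2. restraint system inspection 264 days ago vs limit 365 → met
3. emergency-stop system test 110 days ago vs limit 120 → met
4. operator training 170 days ago vs limit 180 → met
5. third-party ride inspection 42 days ago vs limit 60 → met
6. condition 'runs mobile/traveling rides' holds; ride-specific liability coverage $600,000 ≥ $525,000 → met
7. rides operating with open deficiencies 4 > 2 → not met
8. on-site first responders 6 ≥ 4 → met
9. condition 'runs water rides' does not hold → requirement n/a → met
10. general liability coverage $900,000 < $950,000 → not met
11. certified ride operators 9 ≥ 6 → met
12. incidents reportable in the past year 1 ≤ 2 → met
Not met: 7, 10

7, 10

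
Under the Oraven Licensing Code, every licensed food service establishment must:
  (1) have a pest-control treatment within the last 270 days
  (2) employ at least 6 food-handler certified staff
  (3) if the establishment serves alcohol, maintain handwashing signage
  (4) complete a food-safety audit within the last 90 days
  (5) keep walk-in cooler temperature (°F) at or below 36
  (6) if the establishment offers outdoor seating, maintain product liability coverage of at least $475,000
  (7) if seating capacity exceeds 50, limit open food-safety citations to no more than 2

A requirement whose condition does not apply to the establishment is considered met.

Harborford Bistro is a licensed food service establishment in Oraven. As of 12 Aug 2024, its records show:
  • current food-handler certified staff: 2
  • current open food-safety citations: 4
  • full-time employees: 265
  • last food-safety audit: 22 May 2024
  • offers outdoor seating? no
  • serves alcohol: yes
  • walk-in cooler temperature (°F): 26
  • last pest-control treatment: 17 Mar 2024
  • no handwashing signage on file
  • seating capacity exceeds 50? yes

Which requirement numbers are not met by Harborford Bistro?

2, 3, 7

1. pest-control treatment 148 days ago vs limit 270 → met
2. food-handler certified staff 2 < 6 → not met
3. condition 'serves alcohol' holds; handwashing signage absent → not met
4. food-safety audit 82 days ago vs limit 90 → met
5. walk-in cooler temperature (°F) 26 ≤ 36 → met
6. condition 'offers outdoor seating' does not hold → requirement n/a → met
7. condition 'seating capacity exceeds 50' holds; open food-safety citations 4 > 2 → not met
Not met: 2, 3, 7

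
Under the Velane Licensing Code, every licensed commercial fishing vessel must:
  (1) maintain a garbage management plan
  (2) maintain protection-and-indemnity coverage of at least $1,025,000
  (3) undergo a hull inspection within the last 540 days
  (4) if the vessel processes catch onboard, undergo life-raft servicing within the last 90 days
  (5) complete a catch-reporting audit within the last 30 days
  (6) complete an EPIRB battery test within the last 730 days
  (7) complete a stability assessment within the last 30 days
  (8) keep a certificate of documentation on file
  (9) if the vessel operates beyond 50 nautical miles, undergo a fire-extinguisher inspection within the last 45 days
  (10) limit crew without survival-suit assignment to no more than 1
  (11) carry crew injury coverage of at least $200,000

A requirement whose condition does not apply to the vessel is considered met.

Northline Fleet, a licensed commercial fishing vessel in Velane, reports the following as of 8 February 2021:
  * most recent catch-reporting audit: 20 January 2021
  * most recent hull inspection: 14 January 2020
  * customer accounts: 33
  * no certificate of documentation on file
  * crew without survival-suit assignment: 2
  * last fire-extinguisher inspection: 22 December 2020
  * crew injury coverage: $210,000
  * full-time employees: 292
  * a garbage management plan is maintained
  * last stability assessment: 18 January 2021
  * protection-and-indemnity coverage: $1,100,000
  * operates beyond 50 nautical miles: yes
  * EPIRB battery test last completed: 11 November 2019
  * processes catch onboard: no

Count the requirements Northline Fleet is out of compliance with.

1. garbage management plan present → met
2. protection-and-indemnity coverage $1,100,000 ≥ $1,025,000 → met
3. hull inspection 391 days ago vs limit 540 → met
4. condition 'processes catch onboard' does not hold → requirement n/a → met
5. catch-reporting audit 19 days ago vs limit 30 → met
6. EPIRB battery test 455 days ago vs limit 730 → met
7. stability assessment 21 days ago vs limit 30 → met
8. certificate of documentation absent → not met
9. condition 'operates beyond 50 nautical miles' holds; fire-extinguisher inspection 48 days ago vs limit 45 → not met
10. crew without survival-suit assignment 2 > 1 → not met
11. crew injury coverage $210,000 ≥ $200,000 → met
Not met: 3 of 11

3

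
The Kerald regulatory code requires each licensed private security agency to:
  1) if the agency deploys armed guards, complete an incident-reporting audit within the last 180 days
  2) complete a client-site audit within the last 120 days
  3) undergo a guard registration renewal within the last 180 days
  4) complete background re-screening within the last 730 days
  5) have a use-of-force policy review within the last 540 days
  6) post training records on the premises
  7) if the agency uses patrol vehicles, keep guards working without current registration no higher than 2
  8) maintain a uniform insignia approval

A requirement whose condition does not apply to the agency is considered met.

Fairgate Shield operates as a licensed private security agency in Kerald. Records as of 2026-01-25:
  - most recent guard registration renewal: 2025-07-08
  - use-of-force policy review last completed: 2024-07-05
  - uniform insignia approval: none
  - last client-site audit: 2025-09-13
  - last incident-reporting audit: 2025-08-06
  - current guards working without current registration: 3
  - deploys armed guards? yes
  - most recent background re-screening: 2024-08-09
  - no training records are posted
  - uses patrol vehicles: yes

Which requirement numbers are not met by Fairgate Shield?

1. condition 'deploys armed guards' holds; incident-reporting audit 172 days ago vs limit 180 → met
2. client-site audit 134 days ago vs limit 120 → not met
3. guard registration renewal 201 days ago vs limit 180 → not met
4. background re-screening 534 days ago vs limit 730 → met
5. use-of-force policy review 569 days ago vs limit 540 → not met
6. training records absent → not met
7. condition 'uses patrol vehicles' holds; guards working without current registration 3 > 2 → not met
8. uniform insignia approval absent → not met
Not met: 2, 3, 5, 6, 7, 8

2, 3, 5, 6, 7, 8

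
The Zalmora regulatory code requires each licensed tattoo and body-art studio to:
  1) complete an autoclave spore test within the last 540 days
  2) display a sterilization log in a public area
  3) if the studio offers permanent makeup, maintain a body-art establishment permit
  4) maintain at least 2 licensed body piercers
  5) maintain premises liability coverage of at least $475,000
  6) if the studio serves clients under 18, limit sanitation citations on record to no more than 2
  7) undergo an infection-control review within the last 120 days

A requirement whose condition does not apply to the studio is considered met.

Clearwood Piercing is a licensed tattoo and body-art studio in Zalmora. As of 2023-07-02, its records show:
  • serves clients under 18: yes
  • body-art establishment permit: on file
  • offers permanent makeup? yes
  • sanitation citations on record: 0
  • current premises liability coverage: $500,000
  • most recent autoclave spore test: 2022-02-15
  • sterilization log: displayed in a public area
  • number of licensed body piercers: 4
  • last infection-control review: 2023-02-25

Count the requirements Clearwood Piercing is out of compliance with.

1. autoclave spore test 502 days ago vs limit 540 → met
2. sterilization log present → met
3. condition 'offers permanent makeup' holds; body-art establishment permit present → met
4. licensed body piercers 4 ≥ 2 → met
5. premises liability coverage $500,000 ≥ $475,000 → met
6. condition 'serves clients under 18' holds; sanitation citations on record 0 ≤ 2 → met
7. infection-control review 127 days ago vs limit 120 → not met
Not met: 1 of 7

1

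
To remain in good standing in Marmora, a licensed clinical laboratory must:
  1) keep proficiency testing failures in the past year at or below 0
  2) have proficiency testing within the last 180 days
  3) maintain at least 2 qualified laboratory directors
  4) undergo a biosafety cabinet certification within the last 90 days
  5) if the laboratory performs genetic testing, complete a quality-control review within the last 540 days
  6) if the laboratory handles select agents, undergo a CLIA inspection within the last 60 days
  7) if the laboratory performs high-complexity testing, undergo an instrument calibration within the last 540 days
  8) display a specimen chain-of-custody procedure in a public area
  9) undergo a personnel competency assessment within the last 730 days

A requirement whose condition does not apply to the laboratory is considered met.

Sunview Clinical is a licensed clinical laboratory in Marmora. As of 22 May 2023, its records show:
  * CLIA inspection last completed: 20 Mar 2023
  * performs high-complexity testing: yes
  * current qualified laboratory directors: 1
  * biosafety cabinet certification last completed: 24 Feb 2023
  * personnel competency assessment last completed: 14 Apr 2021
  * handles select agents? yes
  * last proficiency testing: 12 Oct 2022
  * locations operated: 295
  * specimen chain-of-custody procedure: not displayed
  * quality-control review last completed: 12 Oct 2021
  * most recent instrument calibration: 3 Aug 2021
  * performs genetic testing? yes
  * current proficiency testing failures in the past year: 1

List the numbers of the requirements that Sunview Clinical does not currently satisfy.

1. proficiency testing failures in the past year 1 > 0 → not met
2. proficiency testing 222 days ago vs limit 180 → not met
3. qualified laboratory directors 1 < 2 → not met
4. biosafety cabinet certification 87 days ago vs limit 90 → met
5. condition 'performs genetic testing' holds; quality-control review 587 days ago vs limit 540 → not met
6. condition 'handles select agents' holds; CLIA inspection 63 days ago vs limit 60 → not met
7. condition 'performs high-complexity testing' holds; instrument calibration 657 days ago vs limit 540 → not met
8. specimen chain-of-custody procedure absent → not met
9. personnel competency assessment 768 days ago vs limit 730 → not met
Not met: 1, 2, 3, 5, 6, 7, 8, 9

1, 2, 3, 5, 6, 7, 8, 9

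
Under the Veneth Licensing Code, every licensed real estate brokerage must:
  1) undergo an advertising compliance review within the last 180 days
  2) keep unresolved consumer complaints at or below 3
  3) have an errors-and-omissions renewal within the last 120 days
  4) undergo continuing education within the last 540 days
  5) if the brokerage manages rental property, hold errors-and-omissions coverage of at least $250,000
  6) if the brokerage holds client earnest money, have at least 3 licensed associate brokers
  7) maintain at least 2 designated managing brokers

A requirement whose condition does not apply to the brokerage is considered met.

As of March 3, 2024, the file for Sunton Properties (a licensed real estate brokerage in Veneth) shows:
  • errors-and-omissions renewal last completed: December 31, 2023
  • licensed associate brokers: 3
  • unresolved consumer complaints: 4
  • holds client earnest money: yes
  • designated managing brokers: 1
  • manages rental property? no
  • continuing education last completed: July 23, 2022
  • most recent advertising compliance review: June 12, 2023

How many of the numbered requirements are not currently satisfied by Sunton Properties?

4

1. advertising compliance review 265 days ago vs limit 180 → not met
2. unresolved consumer complaints 4 > 3 → not met
3. errors-and-omissions renewal 63 days ago vs limit 120 → met
4. continuing education 589 days ago vs limit 540 → not met
5. condition 'manages rental property' does not hold → requirement n/a → met
6. condition 'holds client earnest money' holds; licensed associate brokers 3 ≥ 3 → met
7. designated managing brokers 1 < 2 → not met
Not met: 4 of 7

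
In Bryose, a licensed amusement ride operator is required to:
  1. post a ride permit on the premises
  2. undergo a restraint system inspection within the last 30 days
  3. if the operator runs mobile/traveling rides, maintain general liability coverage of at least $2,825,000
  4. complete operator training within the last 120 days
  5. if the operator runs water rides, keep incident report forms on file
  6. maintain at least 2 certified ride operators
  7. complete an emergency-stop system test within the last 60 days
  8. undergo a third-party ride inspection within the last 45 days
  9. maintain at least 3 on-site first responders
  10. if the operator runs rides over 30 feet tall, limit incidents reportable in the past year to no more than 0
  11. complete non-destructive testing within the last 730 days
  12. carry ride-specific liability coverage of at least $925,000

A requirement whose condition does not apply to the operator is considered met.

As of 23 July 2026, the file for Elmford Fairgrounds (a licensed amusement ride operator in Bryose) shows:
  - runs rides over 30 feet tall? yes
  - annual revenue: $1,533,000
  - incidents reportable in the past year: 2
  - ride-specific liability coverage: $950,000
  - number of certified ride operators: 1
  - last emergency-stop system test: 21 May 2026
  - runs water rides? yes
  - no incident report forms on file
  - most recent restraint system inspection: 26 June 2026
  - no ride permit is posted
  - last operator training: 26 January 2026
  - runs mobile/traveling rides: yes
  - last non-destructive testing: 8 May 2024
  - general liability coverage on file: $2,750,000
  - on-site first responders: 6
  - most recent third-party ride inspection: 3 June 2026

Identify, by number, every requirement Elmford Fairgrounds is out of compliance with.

1. ride permit absent → not met
2. restraint system inspection 27 days ago vs limit 30 → met
3. condition 'runs mobile/traveling rides' holds; general liability coverage $2,750,000 < $2,825,000 → not met
4. operator training 178 days ago vs limit 120 → not met
5. condition 'runs water rides' holds; incident report forms absent → not met
6. certified ride operators 1 < 2 → not met
7. emergency-stop system test 63 days ago vs limit 60 → not met
8. third-party ride inspection 50 days ago vs limit 45 → not met
9. on-site first responders 6 ≥ 3 → met
10. condition 'runs rides over 30 feet tall' holds; incidents reportable in the past year 2 > 0 → not met
11. non-destructive testing 806 days ago vs limit 730 → not met
12. ride-specific liability coverage $950,000 ≥ $925,000 → met
Not met: 1, 3, 4, 5, 6, 7, 8, 10, 11

1, 3, 4, 5, 6, 7, 8, 10, 11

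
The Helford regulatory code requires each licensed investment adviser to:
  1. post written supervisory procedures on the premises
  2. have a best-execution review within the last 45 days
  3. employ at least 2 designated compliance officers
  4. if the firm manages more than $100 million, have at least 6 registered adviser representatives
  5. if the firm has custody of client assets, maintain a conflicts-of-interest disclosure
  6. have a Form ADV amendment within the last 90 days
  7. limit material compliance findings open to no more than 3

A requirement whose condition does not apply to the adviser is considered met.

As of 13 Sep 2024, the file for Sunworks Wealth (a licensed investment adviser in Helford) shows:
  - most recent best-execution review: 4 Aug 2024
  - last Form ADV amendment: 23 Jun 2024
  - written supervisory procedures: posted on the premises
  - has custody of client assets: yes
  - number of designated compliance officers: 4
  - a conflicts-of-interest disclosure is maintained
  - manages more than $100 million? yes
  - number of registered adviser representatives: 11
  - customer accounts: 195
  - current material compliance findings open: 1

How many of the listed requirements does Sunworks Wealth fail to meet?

0

1. written supervisory procedures present → met
2. best-execution review 40 days ago vs limit 45 → met
3. designated compliance officers 4 ≥ 2 → met
4. condition 'manages more than $100 million' holds; registered adviser representatives 11 ≥ 6 → met
5. condition 'has custody of client assets' holds; conflicts-of-interest disclosure present → met
6. Form ADV amendment 82 days ago vs limit 90 → met
7. material compliance findings open 1 ≤ 3 → met
Not met: 0 of 7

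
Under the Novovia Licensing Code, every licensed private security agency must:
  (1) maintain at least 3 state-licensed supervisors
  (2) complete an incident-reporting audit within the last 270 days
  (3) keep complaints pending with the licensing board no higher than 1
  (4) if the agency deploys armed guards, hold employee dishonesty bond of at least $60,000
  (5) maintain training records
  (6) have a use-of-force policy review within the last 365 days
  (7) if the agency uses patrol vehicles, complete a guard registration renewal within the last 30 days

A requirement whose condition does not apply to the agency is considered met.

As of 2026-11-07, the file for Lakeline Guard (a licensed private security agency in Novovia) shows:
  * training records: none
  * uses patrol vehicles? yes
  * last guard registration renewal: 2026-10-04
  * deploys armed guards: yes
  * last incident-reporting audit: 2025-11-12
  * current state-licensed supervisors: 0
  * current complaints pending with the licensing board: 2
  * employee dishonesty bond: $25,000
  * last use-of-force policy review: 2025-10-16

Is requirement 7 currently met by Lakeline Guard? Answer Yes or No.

7. condition 'uses patrol vehicles' holds; guard registration renewal 34 days ago vs limit 30 → not met

No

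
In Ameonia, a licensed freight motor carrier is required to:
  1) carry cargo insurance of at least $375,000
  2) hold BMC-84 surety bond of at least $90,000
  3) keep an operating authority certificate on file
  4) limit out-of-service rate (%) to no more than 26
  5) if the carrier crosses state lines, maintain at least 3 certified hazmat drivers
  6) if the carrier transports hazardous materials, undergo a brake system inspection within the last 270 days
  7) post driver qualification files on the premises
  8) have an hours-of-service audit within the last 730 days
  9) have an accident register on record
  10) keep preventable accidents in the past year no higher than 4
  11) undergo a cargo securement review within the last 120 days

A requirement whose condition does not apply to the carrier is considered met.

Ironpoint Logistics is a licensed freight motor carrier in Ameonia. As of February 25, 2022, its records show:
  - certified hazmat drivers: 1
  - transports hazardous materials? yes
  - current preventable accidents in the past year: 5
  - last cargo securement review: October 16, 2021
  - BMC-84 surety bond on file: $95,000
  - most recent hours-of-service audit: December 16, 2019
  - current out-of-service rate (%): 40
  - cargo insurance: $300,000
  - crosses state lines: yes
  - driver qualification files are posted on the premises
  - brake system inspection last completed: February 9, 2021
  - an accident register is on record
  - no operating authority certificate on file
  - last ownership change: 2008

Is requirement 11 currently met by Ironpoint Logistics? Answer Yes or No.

11. cargo securement review 132 days ago vs limit 120 → not met

No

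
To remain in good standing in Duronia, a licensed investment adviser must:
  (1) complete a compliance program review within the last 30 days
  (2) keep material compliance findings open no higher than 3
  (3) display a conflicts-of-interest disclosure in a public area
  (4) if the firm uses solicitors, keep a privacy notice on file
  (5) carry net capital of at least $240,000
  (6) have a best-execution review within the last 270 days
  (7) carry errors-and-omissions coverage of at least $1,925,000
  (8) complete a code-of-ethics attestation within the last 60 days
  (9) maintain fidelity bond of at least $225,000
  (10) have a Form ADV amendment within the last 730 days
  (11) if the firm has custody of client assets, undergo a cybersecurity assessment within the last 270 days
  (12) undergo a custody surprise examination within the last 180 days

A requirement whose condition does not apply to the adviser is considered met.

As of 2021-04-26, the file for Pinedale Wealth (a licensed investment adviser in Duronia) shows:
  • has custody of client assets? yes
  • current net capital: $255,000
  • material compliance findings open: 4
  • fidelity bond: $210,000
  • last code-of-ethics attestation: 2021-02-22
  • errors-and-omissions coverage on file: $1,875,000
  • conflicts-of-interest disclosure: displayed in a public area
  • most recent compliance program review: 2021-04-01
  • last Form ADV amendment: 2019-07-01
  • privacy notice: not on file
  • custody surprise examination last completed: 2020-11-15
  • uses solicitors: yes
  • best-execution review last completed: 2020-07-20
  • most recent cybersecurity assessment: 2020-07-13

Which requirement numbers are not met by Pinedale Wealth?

1. compliance program review 25 days ago vs limit 30 → met
2. material compliance findings open 4 > 3 → not met
3. conflicts-of-interest disclosure present → met
4. condition 'uses solicitors' holds; privacy notice absent → not met
5. net capital $255,000 ≥ $240,000 → met
6. best-execution review 280 days ago vs limit 270 → not met
7. errors-and-omissions coverage $1,875,000 < $1,925,000 → not met
8. code-of-ethics attestation 63 days ago vs limit 60 → not met
9. fidelity bond $210,000 < $225,000 → not met
10. Form ADV amendment 665 days ago vs limit 730 → met
11. condition 'has custody of client assets' holds; cybersecurity assessment 287 days ago vs limit 270 → not met
12. custody surprise examination 162 days ago vs limit 180 → met
Not met: 2, 4, 6, 7, 8, 9, 11

2, 4, 6, 7, 8, 9, 11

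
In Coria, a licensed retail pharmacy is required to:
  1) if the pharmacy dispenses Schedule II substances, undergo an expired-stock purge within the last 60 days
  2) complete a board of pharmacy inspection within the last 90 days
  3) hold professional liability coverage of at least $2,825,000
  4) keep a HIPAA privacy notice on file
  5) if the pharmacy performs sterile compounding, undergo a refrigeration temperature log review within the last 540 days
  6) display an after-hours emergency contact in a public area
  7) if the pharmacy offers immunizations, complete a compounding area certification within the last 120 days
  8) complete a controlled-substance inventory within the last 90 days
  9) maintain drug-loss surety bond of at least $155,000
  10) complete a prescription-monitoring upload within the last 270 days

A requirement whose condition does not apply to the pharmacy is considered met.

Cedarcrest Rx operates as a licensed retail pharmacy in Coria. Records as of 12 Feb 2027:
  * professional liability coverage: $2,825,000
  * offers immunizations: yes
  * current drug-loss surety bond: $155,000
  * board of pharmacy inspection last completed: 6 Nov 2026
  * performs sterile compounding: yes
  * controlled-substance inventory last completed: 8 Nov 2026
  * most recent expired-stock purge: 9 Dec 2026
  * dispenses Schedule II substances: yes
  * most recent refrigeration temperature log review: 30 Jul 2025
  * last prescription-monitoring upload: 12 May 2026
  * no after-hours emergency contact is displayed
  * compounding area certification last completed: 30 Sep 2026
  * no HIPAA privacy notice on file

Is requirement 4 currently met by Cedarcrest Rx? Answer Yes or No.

4. HIPAA privacy notice absent → not met

No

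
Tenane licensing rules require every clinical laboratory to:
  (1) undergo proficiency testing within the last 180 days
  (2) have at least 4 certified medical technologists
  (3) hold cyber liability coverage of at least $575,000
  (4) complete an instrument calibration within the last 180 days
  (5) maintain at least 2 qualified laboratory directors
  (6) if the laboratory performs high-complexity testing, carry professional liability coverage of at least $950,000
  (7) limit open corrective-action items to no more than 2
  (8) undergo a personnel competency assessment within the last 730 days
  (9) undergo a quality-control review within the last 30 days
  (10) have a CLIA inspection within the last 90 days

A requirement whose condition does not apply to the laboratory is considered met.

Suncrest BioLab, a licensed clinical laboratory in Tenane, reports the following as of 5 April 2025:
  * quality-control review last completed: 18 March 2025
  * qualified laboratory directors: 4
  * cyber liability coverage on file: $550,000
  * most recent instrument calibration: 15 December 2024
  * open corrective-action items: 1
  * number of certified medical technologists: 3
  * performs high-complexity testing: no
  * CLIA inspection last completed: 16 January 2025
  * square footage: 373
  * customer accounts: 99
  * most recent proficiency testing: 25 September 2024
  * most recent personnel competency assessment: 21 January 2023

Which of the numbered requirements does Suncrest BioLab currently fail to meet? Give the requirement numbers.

1. proficiency testing 192 days ago vs limit 180 → not met
2. certified medical technologists 3 < 4 → not met
3. cyber liability coverage $550,000 < $575,000 → not met
4. instrument calibration 111 days ago vs limit 180 → met
5. qualified laboratory directors 4 ≥ 2 → met
6. condition 'performs high-complexity testing' does not hold → requirement n/a → met
7. open corrective-action items 1 ≤ 2 → met
8. personnel competency assessment 805 days ago vs limit 730 → not met
9. quality-control review 18 days ago vs limit 30 → met
10. CLIA inspection 79 days ago vs limit 90 → met
Not met: 1, 2, 3, 8

1, 2, 3, 8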